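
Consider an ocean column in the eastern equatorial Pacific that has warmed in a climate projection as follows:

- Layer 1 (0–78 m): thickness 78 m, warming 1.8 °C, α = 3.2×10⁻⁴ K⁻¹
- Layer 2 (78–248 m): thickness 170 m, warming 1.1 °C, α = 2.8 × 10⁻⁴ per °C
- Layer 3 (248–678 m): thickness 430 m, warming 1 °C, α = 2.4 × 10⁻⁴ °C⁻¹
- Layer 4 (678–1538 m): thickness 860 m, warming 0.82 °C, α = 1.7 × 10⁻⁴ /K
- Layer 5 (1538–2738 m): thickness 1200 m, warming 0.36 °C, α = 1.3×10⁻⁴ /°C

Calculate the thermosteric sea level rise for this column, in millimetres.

Layer 1: 78 × 3.2×10⁻⁴ × 1.8 = 0.044928 m
78–248 m: 2.8×10⁻⁴ × 170 × 1.1 = 0.05236 m
Layer 3: 2.4×10⁻⁴ × 430 × 1 = 0.10320 m
1.7×10⁻⁴ × 860 × 0.82 = 0.119884 m
Layer 5: 0.36 × 1200 × 1.3×10⁻⁴ = 0.05616 m
Δh = 0.044928 + 0.05236 + 0.10320 + 0.119884 + 0.05616 = 0.376532 m

380 mm of thermosteric rise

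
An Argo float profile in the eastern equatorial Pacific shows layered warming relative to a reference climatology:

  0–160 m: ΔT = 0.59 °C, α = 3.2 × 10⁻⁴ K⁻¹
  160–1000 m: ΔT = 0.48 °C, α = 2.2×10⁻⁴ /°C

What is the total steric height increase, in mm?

Δh = 119 mm

Layer 1: 3.2×10⁻⁴ × 160 × 0.59 = 0.030208 m
160–1000 m: 0.48 × 2.2×10⁻⁴ × 840 = 0.088704 m
Δh = 0.030208 + 0.088704 = 0.118912 m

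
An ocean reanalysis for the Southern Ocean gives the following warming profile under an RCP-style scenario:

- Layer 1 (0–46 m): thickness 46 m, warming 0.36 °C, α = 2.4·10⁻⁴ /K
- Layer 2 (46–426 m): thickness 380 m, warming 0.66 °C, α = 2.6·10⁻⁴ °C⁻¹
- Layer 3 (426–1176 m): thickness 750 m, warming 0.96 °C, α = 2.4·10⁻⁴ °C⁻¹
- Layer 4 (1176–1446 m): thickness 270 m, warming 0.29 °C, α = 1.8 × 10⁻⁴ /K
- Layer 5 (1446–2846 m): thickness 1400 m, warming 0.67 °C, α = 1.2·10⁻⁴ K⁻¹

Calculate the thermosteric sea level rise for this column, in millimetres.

Layer 1: 2.4×10⁻⁴ × 46 × 0.36 = 0.0039744 m
0.66 × 2.6×10⁻⁴ × 380 = 0.065208 m
750 × 0.96 × 2.4×10⁻⁴ = 0.17280 m
0.29 × 270 × 1.8×10⁻⁴ = 0.014094 m
Layer 5: 0.67 × 1400 × 1.2×10⁻⁴ = 0.11256 m
Δh = 0.0039744 + 0.065208 + 0.17280 + 0.014094 + 0.11256 = 0.3686364 m

370 mm of thermosteric rise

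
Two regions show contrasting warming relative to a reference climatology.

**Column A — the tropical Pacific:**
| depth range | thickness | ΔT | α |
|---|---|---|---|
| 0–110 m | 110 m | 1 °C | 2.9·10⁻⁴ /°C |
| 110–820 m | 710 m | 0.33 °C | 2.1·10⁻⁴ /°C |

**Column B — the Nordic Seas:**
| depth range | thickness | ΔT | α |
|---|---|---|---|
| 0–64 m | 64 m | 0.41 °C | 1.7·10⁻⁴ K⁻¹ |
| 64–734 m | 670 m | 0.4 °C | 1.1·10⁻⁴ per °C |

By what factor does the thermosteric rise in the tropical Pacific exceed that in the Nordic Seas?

≈ 2.39×

A 0–110 m: 110 × 2.9×10⁻⁴ × 1 = 0.03190 m
A Layer 2: 0.33 × 710 × 2.1×10⁻⁴ = 0.049203 m
A total: 0.081103 m
B Layer 1: 64 × 1.7×10⁻⁴ × 0.41 = 0.0044608 m
B Layer 2: 670 × 0.4 × 1.1×10⁻⁴ = 0.02948 m
B total: 0.0339408 m
Ratio: 0.081103 / 0.0339408 ≈ 2.390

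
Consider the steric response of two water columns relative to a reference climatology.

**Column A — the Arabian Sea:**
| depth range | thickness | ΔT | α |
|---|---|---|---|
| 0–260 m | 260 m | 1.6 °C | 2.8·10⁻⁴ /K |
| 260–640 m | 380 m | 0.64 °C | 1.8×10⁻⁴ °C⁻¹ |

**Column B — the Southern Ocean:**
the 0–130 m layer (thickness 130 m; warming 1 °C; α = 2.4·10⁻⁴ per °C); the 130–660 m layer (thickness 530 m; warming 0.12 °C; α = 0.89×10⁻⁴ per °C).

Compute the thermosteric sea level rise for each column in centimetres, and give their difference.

A Layer 1: 2.8×10⁻⁴ × 1.6 × 260 = 0.11648 m
A 380 × 1.8×10⁻⁴ × 0.64 = 0.043776 m
A total: 0.160256 m
B 0–130 m: 130 × 2.4×10⁻⁴ × 1 = 0.03120 m
B 0.89×10⁻⁴ × 530 × 0.12 = 0.0056604 m
B total: 0.0368604 m
Difference: 0.160256 − 0.0368604 = 0.1233956 m

A: 16.0 cm; B: 3.69 cm; difference 12.3 cm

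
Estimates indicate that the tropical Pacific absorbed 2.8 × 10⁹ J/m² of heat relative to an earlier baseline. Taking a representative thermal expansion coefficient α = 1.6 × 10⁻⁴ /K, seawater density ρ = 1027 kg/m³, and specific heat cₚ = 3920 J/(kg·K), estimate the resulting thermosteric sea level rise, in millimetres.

about 110 mm

Δh = αQ/(ρcₚ) = 1.6×10⁻⁴ × 2.8×10⁹ / (1027 × 3920) ≈ 0.11128 m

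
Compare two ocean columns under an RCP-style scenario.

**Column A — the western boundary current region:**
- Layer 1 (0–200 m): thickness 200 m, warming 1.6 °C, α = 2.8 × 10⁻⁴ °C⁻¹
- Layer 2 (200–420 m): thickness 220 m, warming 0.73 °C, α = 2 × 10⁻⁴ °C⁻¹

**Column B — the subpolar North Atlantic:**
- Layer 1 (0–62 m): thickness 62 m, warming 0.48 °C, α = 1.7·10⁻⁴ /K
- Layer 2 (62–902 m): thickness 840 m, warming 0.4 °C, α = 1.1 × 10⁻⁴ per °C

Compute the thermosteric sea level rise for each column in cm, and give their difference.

A 0–200 m: 200 × 2.8×10⁻⁴ × 1.6 = 0.08960 m
A 220 × 2×10⁻⁴ × 0.73 = 0.03212 m
A total: 0.12172 m
B 62 × 0.48 × 1.7×10⁻⁴ = 0.0050592 m
B Layer 2: 0.4 × 1.1×10⁻⁴ × 840 = 0.03696 m
B total: 0.0420192 m
Difference: 0.12172 − 0.0420192 = 0.0797008 m

Δh_A ≈ 12 cm, Δh_B ≈ 4.2 cm; difference ≈ 8.0 cm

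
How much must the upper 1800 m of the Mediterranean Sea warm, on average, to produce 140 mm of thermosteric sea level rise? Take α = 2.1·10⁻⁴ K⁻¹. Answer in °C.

about 0.370 °C

ΔT = Δh/(αH) = 0.14 / (2.1×10⁻⁴ × 1800) ≈ 0.3704 °C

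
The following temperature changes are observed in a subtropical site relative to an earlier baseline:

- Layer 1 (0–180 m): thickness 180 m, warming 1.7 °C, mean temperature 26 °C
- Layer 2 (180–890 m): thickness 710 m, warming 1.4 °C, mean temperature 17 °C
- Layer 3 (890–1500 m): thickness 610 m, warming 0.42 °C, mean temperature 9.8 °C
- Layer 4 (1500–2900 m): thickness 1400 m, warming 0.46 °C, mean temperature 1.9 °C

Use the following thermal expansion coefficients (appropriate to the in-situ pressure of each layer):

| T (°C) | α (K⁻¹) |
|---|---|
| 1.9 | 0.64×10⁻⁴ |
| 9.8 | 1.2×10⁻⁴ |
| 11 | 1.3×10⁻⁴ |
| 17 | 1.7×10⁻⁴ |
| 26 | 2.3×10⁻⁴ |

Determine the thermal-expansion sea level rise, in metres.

Layer 1 at 26 °C → α = 2.3×10⁻⁴ K⁻¹
Layer 2 at 17 °C → α = 1.7×10⁻⁴ K⁻¹
Layer 3 at 9.8 °C → α = 1.2×10⁻⁴ K⁻¹
Layer 4 at 1.9 °C → α = 0.64×10⁻⁴ K⁻¹
0–180 m: 180 × 2.3×10⁻⁴ × 1.7 = 0.07038 m
1.7×10⁻⁴ × 710 × 1.4 = 0.16898 m
Layer 3: 610 × 0.42 × 1.2×10⁻⁴ = 0.030744 m
Layer 4: 0.64×10⁻⁴ × 1400 × 0.46 = 0.041216 m
Δh = 0.07038 + 0.16898 + 0.030744 + 0.041216 = 0.31132 m ≈ 0.31 m

about 0.31 m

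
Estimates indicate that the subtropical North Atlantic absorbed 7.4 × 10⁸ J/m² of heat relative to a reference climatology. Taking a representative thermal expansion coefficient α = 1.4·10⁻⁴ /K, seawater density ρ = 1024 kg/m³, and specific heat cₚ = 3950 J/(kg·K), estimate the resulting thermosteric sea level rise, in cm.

2.56 cm

Δh = αQ/(ρcₚ) = 1.4×10⁻⁴ × 7.4×10⁸ / (1024 × 3950) ≈ 0.025613 m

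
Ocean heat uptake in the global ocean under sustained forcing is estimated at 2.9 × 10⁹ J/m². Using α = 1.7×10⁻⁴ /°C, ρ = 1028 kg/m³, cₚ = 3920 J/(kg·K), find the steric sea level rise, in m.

Δh = αQ/(ρcₚ) = 1.7×10⁻⁴ × 2.9×10⁹ / (1028 × 3920) ≈ 0.12234 m

about 0.122 m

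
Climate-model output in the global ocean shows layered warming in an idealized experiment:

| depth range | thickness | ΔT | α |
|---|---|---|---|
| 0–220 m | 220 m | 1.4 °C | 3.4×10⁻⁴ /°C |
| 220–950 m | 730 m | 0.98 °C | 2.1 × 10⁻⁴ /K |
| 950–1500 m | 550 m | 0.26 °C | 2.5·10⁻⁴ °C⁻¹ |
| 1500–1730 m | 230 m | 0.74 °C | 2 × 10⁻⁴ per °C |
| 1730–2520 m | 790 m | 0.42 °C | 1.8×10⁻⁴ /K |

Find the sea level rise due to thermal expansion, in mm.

384 mm

Layer 1: 3.4×10⁻⁴ × 220 × 1.4 = 0.10472 m
220–950 m: 0.98 × 730 × 2.1×10⁻⁴ = 0.150234 m
Layer 3: 550 × 2.5×10⁻⁴ × 0.26 = 0.03575 m
1500–1730 m: 2×10⁻⁴ × 230 × 0.74 = 0.03404 m
Layer 5: 1.8×10⁻⁴ × 790 × 0.42 = 0.059724 m
Δh = 0.10472 + 0.150234 + 0.03575 + 0.03404 + 0.059724 = 0.384468 m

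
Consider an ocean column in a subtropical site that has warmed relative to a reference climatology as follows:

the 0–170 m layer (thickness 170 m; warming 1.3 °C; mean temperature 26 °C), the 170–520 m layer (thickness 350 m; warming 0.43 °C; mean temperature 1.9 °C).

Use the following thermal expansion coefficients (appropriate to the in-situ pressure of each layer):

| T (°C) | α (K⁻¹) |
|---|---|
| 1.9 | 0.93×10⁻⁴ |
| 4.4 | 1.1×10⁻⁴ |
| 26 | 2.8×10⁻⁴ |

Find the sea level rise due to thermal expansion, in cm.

7.59 cm of thermosteric rise

Layer 1 at 26 °C → α = 2.8×10⁻⁴ K⁻¹
Layer 2 at 1.9 °C → α = 0.93×10⁻⁴ K⁻¹
Layer 1: 170 × 2.8×10⁻⁴ × 1.3 = 0.06188 m
0.43 × 0.93×10⁻⁴ × 350 = 0.0139965 m
Δh = 0.06188 + 0.0139965 = 0.0758765 m ≈ 7.59 cm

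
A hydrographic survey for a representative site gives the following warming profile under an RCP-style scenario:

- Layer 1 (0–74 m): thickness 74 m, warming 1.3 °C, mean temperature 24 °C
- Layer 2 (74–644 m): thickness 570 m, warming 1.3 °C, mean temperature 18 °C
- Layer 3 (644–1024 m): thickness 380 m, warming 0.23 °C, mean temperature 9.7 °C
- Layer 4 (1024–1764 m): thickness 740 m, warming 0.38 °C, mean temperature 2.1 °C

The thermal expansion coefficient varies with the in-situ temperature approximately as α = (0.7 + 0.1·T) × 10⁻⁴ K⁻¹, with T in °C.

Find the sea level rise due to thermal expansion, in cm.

Δh = 25.5 cm

Layer 1: α = (0.7 + 0.1×24)×10⁻⁴ = 3.1×10⁻⁴ K⁻¹
Layer 2: α = (0.7 + 0.1×18)×10⁻⁴ = 2.5×10⁻⁴ K⁻¹
Layer 3: α = (0.7 + 0.1×9.7)×10⁻⁴ = 1.67×10⁻⁴ K⁻¹
Layer 4: α = (0.7 + 0.1×2.1)×10⁻⁴ = 0.91×10⁻⁴ K⁻¹
74 × 1.3 × 3.1×10⁻⁴ = 0.029822 m
74–644 m: 2.5×10⁻⁴ × 570 × 1.3 = 0.18525 m
Layer 3: 380 × 1.67×10⁻⁴ × 0.23 = 0.0145958 m
Layer 4: 0.91×10⁻⁴ × 0.38 × 740 = 0.0255892 m
Δh = 0.029822 + 0.18525 + 0.0145958 + 0.0255892 = 0.255257 m ≈ 25.5 cm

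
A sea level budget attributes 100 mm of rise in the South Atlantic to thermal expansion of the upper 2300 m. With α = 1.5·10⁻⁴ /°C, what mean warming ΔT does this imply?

ΔT = Δh/(αH) = 0.1 / (1.5×10⁻⁴ × 2300) ≈ 0.2899 °C

0.29 °C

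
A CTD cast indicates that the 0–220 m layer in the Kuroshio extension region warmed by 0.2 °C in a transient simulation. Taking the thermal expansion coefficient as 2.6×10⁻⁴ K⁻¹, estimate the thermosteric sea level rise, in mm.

about 11.4 mm

Δh = αΔT·H = 2.6×10⁻⁴ × 0.2 × 220 = 0.01144 m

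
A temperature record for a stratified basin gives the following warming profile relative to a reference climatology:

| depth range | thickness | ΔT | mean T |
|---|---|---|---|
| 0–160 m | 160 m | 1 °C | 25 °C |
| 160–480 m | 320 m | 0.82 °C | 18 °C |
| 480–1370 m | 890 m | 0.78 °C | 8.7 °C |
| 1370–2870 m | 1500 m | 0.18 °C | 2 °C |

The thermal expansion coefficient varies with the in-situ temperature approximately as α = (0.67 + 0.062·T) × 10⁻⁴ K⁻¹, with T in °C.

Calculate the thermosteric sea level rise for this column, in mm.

Layer 1: α = (0.67 + 0.062×25)×10⁻⁴ = 2.22×10⁻⁴ K⁻¹
Layer 2: α = (0.67 + 0.062×18)×10⁻⁴ = 1.786×10⁻⁴ K⁻¹
Layer 3: α = (0.67 + 0.062×8.7)×10⁻⁴ = 1.2094×10⁻⁴ K⁻¹
Layer 4: α = (0.67 + 0.062×2)×10⁻⁴ = 0.794×10⁻⁴ K⁻¹
160 × 2.22×10⁻⁴ × 1 = 0.03552 m
Layer 2: 0.82 × 320 × 1.786×10⁻⁴ = 0.04686464 m
Layer 3: 1.2094×10⁻⁴ × 0.78 × 890 = 0.083956548 m
0.18 × 0.794×10⁻⁴ × 1500 = 0.021438 m
Δh = 0.03552 + 0.04686464 + 0.083956548 + 0.021438 = 0.187779188 m ≈ 190 mm

190 mm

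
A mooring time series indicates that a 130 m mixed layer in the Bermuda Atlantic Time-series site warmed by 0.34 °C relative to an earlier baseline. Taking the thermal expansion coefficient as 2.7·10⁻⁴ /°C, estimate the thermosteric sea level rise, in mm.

about 11.9 mm

Δh = αΔT·H = 2.7×10⁻⁴ × 0.34 × 130 = 0.011934 m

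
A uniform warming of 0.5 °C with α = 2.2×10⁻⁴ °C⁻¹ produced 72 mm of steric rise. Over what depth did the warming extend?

H ≈ 655 m

H = Δh/(αΔT) = 0.072 / (2.2×10⁻⁴ × 0.5) ≈ 654.5 m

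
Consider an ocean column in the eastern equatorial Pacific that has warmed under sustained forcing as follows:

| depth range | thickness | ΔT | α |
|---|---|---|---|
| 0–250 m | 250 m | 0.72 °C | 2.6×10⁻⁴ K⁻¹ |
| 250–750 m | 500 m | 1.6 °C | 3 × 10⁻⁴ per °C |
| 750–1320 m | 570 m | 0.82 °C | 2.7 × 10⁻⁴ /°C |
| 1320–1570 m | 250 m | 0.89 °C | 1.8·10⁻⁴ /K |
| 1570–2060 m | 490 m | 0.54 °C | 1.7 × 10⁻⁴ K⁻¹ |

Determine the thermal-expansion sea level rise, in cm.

250 × 2.6×10⁻⁴ × 0.72 = 0.04680 m
Layer 2: 3×10⁻⁴ × 500 × 1.6 = 0.24000 m
Layer 3: 570 × 2.7×10⁻⁴ × 0.82 = 0.126198 m
1320–1570 m: 1.8×10⁻⁴ × 250 × 0.89 = 0.04005 m
1570–2060 m: 0.54 × 490 × 1.7×10⁻⁴ = 0.044982 m
Δh = 0.04680 + 0.24000 + 0.126198 + 0.04005 + 0.044982 = 0.49803 m

Δh = 49.8 cm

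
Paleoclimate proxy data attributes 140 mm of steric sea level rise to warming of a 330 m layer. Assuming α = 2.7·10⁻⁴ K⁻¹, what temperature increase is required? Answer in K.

ΔT = Δh/(αH) = 0.14 / (2.7×10⁻⁴ × 330) ≈ 1.571 K

ΔT ≈ 1.57 K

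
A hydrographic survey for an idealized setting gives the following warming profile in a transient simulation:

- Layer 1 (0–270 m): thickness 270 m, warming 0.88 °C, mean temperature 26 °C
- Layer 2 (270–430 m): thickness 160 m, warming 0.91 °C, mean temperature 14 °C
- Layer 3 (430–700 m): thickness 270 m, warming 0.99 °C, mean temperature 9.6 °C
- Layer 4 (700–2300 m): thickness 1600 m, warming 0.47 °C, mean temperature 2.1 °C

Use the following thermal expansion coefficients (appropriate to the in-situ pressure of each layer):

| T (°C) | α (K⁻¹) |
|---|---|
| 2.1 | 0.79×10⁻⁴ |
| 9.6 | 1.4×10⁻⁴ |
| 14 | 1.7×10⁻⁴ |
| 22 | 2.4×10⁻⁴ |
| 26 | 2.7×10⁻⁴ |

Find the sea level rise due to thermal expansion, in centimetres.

18.6 cm of thermosteric rise

Layer 1 at 26 °C → α = 2.7×10⁻⁴ K⁻¹
Layer 2 at 14 °C → α = 1.7×10⁻⁴ K⁻¹
Layer 3 at 9.6 °C → α = 1.4×10⁻⁴ K⁻¹
Layer 4 at 2.1 °C → α = 0.79×10⁻⁴ K⁻¹
Layer 1: 270 × 0.88 × 2.7×10⁻⁴ = 0.064152 m
1.7×10⁻⁴ × 0.91 × 160 = 0.024752 m
1.4×10⁻⁴ × 0.99 × 270 = 0.037422 m
1600 × 0.47 × 0.79×10⁻⁴ = 0.059408 m
Δh = 0.064152 + 0.024752 + 0.037422 + 0.059408 = 0.185734 m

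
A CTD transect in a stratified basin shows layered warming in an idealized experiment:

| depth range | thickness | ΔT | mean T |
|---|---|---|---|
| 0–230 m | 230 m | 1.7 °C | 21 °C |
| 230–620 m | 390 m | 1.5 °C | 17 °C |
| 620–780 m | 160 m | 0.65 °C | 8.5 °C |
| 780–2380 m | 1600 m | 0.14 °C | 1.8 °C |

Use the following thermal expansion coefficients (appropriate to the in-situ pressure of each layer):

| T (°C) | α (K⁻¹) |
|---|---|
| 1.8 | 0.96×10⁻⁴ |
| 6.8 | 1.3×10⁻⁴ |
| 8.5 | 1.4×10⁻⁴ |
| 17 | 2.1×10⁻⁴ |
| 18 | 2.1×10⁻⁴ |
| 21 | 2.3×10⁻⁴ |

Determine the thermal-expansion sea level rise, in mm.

Layer 1 at 21 °C → α = 2.3×10⁻⁴ K⁻¹
Layer 2 at 17 °C → α = 2.1×10⁻⁴ K⁻¹
Layer 3 at 8.5 °C → α = 1.4×10⁻⁴ K⁻¹
Layer 4 at 1.8 °C → α = 0.96×10⁻⁴ K⁻¹
0–230 m: 2.3×10⁻⁴ × 1.7 × 230 = 0.08993 m
230–620 m: 1.5 × 390 × 2.1×10⁻⁴ = 0.12285 m
1.4×10⁻⁴ × 0.65 × 160 = 0.01456 m
Layer 4: 1600 × 0.14 × 0.96×10⁻⁴ = 0.021504 m
Δh = 0.08993 + 0.12285 + 0.01456 + 0.021504 = 0.248844 m ≈ 250 mm

Δh = 250 mm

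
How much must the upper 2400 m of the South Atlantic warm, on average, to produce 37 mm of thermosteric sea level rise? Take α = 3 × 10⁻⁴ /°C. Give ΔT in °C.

ΔT = Δh/(αH) = 0.037 / (3×10⁻⁴ × 2400) ≈ 0.05139 °C

ΔT ≈ 0.0514 °C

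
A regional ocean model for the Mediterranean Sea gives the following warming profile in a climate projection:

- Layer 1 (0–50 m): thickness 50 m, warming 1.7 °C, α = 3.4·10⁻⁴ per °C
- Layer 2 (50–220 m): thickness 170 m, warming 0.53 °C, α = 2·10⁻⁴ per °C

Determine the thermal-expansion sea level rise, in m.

0–50 m: 50 × 3.4×10⁻⁴ × 1.7 = 0.02890 m
0.53 × 170 × 2×10⁻⁴ = 0.01802 m
Δh = 0.02890 + 0.01802 = 0.04692 m

about 0.0469 m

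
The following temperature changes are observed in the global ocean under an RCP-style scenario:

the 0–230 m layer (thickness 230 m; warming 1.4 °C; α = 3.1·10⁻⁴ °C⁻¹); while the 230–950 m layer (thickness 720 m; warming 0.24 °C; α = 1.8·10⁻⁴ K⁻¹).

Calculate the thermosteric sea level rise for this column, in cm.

3.1×10⁻⁴ × 230 × 1.4 = 0.09982 m
230–950 m: 1.8×10⁻⁴ × 0.24 × 720 = 0.031104 m
Δh = 0.09982 + 0.031104 = 0.130924 m ≈ 13 cm

Δh ≈ 13 cm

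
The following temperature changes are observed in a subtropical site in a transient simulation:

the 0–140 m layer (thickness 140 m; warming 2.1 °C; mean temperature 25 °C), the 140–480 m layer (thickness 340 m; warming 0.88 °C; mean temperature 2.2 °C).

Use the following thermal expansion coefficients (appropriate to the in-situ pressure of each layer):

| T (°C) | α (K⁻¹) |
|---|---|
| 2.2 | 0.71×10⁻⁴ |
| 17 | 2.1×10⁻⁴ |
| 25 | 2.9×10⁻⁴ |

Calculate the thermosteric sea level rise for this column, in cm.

about 11 cm

Layer 1 at 25 °C → α = 2.9×10⁻⁴ K⁻¹
Layer 2 at 2.2 °C → α = 0.71×10⁻⁴ K⁻¹
Layer 1: 2.9×10⁻⁴ × 2.1 × 140 = 0.08526 m
0.88 × 0.71×10⁻⁴ × 340 = 0.0212432 m
Δh = 0.08526 + 0.0212432 = 0.1065032 m ≈ 11 cm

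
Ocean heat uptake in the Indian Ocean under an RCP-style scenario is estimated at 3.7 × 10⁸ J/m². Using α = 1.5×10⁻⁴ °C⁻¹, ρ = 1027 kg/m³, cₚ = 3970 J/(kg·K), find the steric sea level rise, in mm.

Δh = αQ/(ρcₚ) = 1.5×10⁻⁴ × 3.7×10⁸ / (1027 × 3970) ≈ 0.013612 m

Δh ≈ 14 mm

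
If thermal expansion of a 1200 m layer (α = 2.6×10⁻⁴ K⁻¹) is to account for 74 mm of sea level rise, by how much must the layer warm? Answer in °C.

about 0.24 °C

ΔT = Δh/(αH) = 0.074 / (2.6×10⁻⁴ × 1200) ≈ 0.2372 °C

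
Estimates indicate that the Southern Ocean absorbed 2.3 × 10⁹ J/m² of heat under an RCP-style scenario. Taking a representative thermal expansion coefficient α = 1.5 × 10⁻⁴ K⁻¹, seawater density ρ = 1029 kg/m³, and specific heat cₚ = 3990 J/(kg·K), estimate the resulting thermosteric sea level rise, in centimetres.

Δh = αQ/(ρcₚ) = 1.5×10⁻⁴ × 2.3×10⁹ / (1029 × 3990) ≈ 0.084029 m

Δh = 8.40 cm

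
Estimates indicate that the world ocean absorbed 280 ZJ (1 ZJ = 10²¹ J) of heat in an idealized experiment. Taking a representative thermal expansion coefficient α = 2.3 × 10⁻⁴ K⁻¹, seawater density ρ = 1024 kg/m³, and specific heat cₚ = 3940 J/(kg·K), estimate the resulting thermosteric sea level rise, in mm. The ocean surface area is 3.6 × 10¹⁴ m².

Per unit area: Q = 280×10²¹ / (3.6×10¹⁴) ≈ 7.778×10⁸ J/m²
Δh = αQ/(ρcₚ) = 2.3×10⁻⁴ × 7.778×10⁸ / (1024 × 3940) ≈ 0.04434 m

about 44.3 mm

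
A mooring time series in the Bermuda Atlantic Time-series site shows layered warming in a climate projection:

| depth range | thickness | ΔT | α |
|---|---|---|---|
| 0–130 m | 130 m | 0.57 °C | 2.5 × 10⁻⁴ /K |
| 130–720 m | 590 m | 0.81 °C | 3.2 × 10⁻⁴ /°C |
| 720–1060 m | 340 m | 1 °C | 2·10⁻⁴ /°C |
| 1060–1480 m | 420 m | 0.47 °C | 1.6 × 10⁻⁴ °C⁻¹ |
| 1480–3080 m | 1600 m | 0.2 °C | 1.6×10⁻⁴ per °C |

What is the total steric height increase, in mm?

Layer 1: 0.57 × 2.5×10⁻⁴ × 130 = 0.018525 m
130–720 m: 0.81 × 3.2×10⁻⁴ × 590 = 0.152928 m
720–1060 m: 340 × 2×10⁻⁴ × 1 = 0.06800 m
Layer 4: 0.47 × 1.6×10⁻⁴ × 420 = 0.031584 m
1480–3080 m: 1.6×10⁻⁴ × 1600 × 0.2 = 0.05120 m
Δh = 0.018525 + 0.152928 + 0.06800 + 0.031584 + 0.05120 = 0.322237 m

320 mm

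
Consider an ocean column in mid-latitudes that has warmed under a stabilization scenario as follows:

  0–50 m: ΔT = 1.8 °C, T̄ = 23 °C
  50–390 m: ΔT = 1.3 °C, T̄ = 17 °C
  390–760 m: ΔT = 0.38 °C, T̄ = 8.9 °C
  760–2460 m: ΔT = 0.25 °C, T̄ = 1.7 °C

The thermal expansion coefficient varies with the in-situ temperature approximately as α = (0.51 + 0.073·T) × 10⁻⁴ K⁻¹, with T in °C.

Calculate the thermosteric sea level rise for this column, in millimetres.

Layer 1: α = (0.51 + 0.073×23)×10⁻⁴ = 2.189×10⁻⁴ K⁻¹
Layer 2: α = (0.51 + 0.073×17)×10⁻⁴ = 1.751×10⁻⁴ K⁻¹
Layer 3: α = (0.51 + 0.073×8.9)×10⁻⁴ = 1.1597×10⁻⁴ K⁻¹
Layer 4: α = (0.51 + 0.073×1.7)×10⁻⁴ = 0.6341×10⁻⁴ K⁻¹
1.8 × 2.189×10⁻⁴ × 50 = 0.019701 m
Layer 2: 1.3 × 1.751×10⁻⁴ × 340 = 0.0773942 m
0.38 × 1.1597×10⁻⁴ × 370 = 0.016305382 m
Layer 4: 1700 × 0.6341×10⁻⁴ × 0.25 = 0.02694925 m
Δh = 0.019701 + 0.0773942 + 0.016305382 + 0.02694925 = 0.140349832 m ≈ 140 mm

140 mm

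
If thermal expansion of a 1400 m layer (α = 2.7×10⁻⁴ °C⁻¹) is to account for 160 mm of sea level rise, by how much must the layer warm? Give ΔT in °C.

ΔT = Δh/(αH) = 0.16 / (2.7×10⁻⁴ × 1400) ≈ 0.4233 °C

about 0.423 °C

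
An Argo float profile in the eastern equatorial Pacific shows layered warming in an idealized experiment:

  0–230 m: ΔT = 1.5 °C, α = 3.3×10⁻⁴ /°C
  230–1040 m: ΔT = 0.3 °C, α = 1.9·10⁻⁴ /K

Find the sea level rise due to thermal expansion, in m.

Δh = 0.160 m

3.3×10⁻⁴ × 230 × 1.5 = 0.11385 m
Layer 2: 0.3 × 1.9×10⁻⁴ × 810 = 0.04617 m
Δh = 0.11385 + 0.04617 = 0.16002 m ≈ 0.160 m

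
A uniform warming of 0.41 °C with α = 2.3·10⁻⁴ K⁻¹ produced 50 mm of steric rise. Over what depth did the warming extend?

H = Δh/(αΔT) = 0.05 / (2.3×10⁻⁴ × 0.41) ≈ 530.2 m

about 530 m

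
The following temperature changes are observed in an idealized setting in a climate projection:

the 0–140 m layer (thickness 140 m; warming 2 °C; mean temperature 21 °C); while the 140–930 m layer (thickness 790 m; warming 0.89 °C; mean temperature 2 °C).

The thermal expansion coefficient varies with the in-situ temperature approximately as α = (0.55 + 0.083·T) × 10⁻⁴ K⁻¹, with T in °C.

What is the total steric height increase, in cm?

Layer 1: α = (0.55 + 0.083×21)×10⁻⁴ = 2.293×10⁻⁴ K⁻¹
Layer 2: α = (0.55 + 0.083×2)×10⁻⁴ = 0.716×10⁻⁴ K⁻¹
140 × 2.293×10⁻⁴ × 2 = 0.064204 m
Layer 2: 0.89 × 790 × 0.716×10⁻⁴ = 0.05034196 m
Δh = 0.064204 + 0.05034196 = 0.11454596 m ≈ 11.5 cm

about 11.5 cm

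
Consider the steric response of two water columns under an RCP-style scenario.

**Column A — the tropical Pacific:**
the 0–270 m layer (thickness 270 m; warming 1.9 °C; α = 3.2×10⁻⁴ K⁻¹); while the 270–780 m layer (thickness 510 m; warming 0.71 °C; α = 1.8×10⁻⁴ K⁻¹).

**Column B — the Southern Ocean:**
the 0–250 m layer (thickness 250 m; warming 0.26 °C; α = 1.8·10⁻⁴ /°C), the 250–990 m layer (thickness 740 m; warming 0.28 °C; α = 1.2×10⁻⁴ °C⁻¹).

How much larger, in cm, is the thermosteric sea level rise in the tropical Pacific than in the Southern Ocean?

19.3 cm larger

A 1.9 × 3.2×10⁻⁴ × 270 = 0.16416 m
A Layer 2: 510 × 1.8×10⁻⁴ × 0.71 = 0.065178 m
A total: 0.229338 m
B Layer 1: 1.8×10⁻⁴ × 250 × 0.26 = 0.01170 m
B 250–990 m: 1.2×10⁻⁴ × 0.28 × 740 = 0.024864 m
B total: 0.036564 m
Difference: 0.229338 − 0.036564 = 0.192774 m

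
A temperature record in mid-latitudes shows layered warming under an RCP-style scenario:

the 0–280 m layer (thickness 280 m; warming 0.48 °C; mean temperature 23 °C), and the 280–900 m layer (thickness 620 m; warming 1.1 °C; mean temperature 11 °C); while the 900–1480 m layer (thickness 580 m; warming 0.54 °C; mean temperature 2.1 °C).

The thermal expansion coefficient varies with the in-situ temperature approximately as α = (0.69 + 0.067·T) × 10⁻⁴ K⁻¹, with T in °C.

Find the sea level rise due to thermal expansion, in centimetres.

Layer 1: α = (0.69 + 0.067×23)×10⁻⁴ = 2.231×10⁻⁴ K⁻¹
Layer 2: α = (0.69 + 0.067×11)×10⁻⁴ = 1.427×10⁻⁴ K⁻¹
Layer 3: α = (0.69 + 0.067×2.1)×10⁻⁴ = 0.8307×10⁻⁴ K⁻¹
0–280 m: 2.231×10⁻⁴ × 0.48 × 280 = 0.02998464 m
Layer 2: 620 × 1.1 × 1.427×10⁻⁴ = 0.0973214 m
900–1480 m: 580 × 0.8307×10⁻⁴ × 0.54 = 0.026017524 m
Δh = 0.02998464 + 0.0973214 + 0.026017524 = 0.153323564 m ≈ 15.3 cm

Δh = 15.3 cm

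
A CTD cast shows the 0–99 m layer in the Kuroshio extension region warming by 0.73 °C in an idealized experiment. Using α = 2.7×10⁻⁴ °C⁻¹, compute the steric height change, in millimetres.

about 19.5 mm

Δh = αΔT·H = 2.7×10⁻⁴ × 0.73 × 99 = 0.0195129 m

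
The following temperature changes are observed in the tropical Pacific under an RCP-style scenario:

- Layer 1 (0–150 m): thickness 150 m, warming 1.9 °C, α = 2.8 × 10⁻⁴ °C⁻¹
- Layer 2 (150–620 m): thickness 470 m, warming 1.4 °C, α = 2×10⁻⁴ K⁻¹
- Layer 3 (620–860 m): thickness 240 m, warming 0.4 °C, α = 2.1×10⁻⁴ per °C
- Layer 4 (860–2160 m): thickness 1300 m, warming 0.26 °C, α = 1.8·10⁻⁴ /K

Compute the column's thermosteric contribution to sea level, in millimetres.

Layer 1: 150 × 1.9 × 2.8×10⁻⁴ = 0.07980 m
150–620 m: 2×10⁻⁴ × 470 × 1.4 = 0.13160 m
0.4 × 240 × 2.1×10⁻⁴ = 0.02016 m
860–2160 m: 1300 × 1.8×10⁻⁴ × 0.26 = 0.06084 m
Δh = 0.07980 + 0.13160 + 0.02016 + 0.06084 = 0.29240 m

Δh ≈ 292 mm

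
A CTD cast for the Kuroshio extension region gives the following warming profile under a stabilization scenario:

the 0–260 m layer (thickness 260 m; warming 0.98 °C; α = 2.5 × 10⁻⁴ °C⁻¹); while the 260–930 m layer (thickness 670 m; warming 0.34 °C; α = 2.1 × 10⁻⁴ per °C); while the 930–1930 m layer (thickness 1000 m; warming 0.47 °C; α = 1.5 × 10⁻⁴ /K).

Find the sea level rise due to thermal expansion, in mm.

0.98 × 260 × 2.5×10⁻⁴ = 0.06370 m
2.1×10⁻⁴ × 0.34 × 670 = 0.047838 m
0.47 × 1.5×10⁻⁴ × 1000 = 0.07050 m
Δh = 0.06370 + 0.047838 + 0.07050 = 0.182038 m

about 182 mm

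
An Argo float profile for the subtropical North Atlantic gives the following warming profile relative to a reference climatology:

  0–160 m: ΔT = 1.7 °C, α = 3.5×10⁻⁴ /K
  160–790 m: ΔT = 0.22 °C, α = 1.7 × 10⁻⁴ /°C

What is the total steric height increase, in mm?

0–160 m: 1.7 × 3.5×10⁻⁴ × 160 = 0.09520 m
0.22 × 630 × 1.7×10⁻⁴ = 0.023562 m
Δh = 0.09520 + 0.023562 = 0.118762 m

119 mm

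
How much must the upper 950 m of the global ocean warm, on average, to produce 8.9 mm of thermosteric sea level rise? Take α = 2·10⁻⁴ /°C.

ΔT = Δh/(αH) = 0.0089 / (2×10⁻⁴ × 950) ≈ 0.04684 K

about 0.047 K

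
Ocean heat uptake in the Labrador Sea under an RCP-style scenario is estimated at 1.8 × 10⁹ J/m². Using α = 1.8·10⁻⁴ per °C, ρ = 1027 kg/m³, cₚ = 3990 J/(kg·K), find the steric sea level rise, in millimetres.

Δh = αQ/(ρcₚ) = 1.8×10⁻⁴ × 1.8×10⁹ / (1027 × 3990) ≈ 0.079068 m

Δh ≈ 79 mm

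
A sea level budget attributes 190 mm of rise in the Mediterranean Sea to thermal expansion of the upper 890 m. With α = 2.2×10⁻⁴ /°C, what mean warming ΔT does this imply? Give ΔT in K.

ΔT = Δh/(αH) = 0.19 / (2.2×10⁻⁴ × 890) ≈ 0.9704 K

0.970 K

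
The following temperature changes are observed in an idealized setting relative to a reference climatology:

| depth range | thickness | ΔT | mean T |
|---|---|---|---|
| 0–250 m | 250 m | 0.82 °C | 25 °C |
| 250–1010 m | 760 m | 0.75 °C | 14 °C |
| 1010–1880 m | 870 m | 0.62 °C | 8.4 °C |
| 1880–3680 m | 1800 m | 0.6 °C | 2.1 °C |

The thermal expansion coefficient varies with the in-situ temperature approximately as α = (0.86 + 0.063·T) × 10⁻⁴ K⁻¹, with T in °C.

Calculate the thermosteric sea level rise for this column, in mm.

Layer 1: α = (0.86 + 0.063×25)×10⁻⁴ = 2.435×10⁻⁴ K⁻¹
Layer 2: α = (0.86 + 0.063×14)×10⁻⁴ = 1.742×10⁻⁴ K⁻¹
Layer 3: α = (0.86 + 0.063×8.4)×10⁻⁴ = 1.3892×10⁻⁴ K⁻¹
Layer 4: α = (0.86 + 0.063×2.1)×10⁻⁴ = 0.9923×10⁻⁴ K⁻¹
0–250 m: 2.435×10⁻⁴ × 250 × 0.82 = 0.0499175 m
250–1010 m: 1.742×10⁻⁴ × 760 × 0.75 = 0.099294 m
1010–1880 m: 0.62 × 1.3892×10⁻⁴ × 870 = 0.074933448 m
1880–3680 m: 0.9923×10⁻⁴ × 0.6 × 1800 = 0.1071684 m
Δh = 0.0499175 + 0.099294 + 0.074933448 + 0.1071684 = 0.331313348 m ≈ 330 mm

Δh = 330 mm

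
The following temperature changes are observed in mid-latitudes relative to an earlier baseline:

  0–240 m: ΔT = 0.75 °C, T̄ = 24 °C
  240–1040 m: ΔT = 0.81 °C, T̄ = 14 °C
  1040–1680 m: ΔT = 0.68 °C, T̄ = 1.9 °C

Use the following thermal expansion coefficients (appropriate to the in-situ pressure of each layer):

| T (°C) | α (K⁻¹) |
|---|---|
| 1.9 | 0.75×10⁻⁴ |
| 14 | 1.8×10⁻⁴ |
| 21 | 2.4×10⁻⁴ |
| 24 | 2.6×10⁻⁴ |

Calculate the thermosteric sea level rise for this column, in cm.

20 cm

Layer 1 at 24 °C → α = 2.6×10⁻⁴ K⁻¹
Layer 2 at 14 °C → α = 1.8×10⁻⁴ K⁻¹
Layer 3 at 1.9 °C → α = 0.75×10⁻⁴ K⁻¹
0–240 m: 240 × 0.75 × 2.6×10⁻⁴ = 0.04680 m
0.81 × 1.8×10⁻⁴ × 800 = 0.11664 m
Layer 3: 0.68 × 640 × 0.75×10⁻⁴ = 0.03264 m
Δh = 0.04680 + 0.11664 + 0.03264 = 0.19608 m ≈ 20 cm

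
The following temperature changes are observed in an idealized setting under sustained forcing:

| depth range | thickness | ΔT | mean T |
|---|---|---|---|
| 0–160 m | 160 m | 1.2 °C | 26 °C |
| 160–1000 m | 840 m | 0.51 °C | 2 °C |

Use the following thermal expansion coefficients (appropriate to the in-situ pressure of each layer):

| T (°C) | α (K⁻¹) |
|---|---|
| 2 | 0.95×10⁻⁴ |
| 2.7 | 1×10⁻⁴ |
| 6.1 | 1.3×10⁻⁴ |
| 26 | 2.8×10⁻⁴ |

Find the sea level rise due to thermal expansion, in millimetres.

Layer 1 at 26 °C → α = 2.8×10⁻⁴ K⁻¹
Layer 2 at 2 °C → α = 0.95×10⁻⁴ K⁻¹
Layer 1: 2.8×10⁻⁴ × 160 × 1.2 = 0.05376 m
160–1000 m: 0.51 × 840 × 0.95×10⁻⁴ = 0.040698 m
Δh = 0.05376 + 0.040698 = 0.094458 m ≈ 94.5 mm

Δh = 94.5 mm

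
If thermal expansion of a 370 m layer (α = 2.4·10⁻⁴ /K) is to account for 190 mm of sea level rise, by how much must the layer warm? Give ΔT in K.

ΔT = Δh/(αH) = 0.19 / (2.4×10⁻⁴ × 370) ≈ 2.140 K

ΔT ≈ 2.1 K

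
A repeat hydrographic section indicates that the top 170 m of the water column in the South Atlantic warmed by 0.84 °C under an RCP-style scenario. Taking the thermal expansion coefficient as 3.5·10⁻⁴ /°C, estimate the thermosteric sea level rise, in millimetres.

Δh = αΔT·H = 3.5×10⁻⁴ × 0.84 × 170 = 0.04998 m

50.0 mm of thermosteric rise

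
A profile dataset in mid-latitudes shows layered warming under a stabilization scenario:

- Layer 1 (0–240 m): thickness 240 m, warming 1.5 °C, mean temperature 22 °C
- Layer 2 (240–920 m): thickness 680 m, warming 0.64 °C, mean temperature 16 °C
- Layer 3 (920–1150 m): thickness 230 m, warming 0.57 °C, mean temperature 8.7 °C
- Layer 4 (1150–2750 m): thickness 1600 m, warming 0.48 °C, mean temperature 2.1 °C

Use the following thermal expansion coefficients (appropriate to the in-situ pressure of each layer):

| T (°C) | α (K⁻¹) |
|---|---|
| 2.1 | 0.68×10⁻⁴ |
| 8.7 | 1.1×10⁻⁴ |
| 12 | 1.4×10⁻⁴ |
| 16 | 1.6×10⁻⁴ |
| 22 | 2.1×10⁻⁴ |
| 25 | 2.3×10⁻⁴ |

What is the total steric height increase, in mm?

Layer 1 at 22 °C → α = 2.1×10⁻⁴ K⁻¹
Layer 2 at 16 °C → α = 1.6×10⁻⁴ K⁻¹
Layer 3 at 8.7 °C → α = 1.1×10⁻⁴ K⁻¹
Layer 4 at 2.1 °C → α = 0.68×10⁻⁴ K⁻¹
Layer 1: 240 × 2.1×10⁻⁴ × 1.5 = 0.07560 m
1.6×10⁻⁴ × 0.64 × 680 = 0.069632 m
920–1150 m: 230 × 1.1×10⁻⁴ × 0.57 = 0.014421 m
0.48 × 0.68×10⁻⁴ × 1600 = 0.052224 m
Δh = 0.07560 + 0.069632 + 0.014421 + 0.052224 = 0.211877 m

Δh = 210 mm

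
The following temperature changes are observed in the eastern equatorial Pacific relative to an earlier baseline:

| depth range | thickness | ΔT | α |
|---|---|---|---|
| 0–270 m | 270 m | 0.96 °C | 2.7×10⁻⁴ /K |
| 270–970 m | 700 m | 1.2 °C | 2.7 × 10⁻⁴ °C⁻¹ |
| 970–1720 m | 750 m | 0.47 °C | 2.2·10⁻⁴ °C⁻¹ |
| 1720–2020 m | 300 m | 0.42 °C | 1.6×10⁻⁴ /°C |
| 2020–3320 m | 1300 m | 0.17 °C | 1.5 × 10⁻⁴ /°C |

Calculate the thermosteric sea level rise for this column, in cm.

0.96 × 2.7×10⁻⁴ × 270 = 0.069984 m
1.2 × 700 × 2.7×10⁻⁴ = 0.22680 m
2.2×10⁻⁴ × 0.47 × 750 = 0.07755 m
1720–2020 m: 1.6×10⁻⁴ × 300 × 0.42 = 0.02016 m
1300 × 1.5×10⁻⁴ × 0.17 = 0.03315 m
Δh = 0.069984 + 0.22680 + 0.07755 + 0.02016 + 0.03315 = 0.427644 m ≈ 42.8 cm

42.8 cm of thermosteric rise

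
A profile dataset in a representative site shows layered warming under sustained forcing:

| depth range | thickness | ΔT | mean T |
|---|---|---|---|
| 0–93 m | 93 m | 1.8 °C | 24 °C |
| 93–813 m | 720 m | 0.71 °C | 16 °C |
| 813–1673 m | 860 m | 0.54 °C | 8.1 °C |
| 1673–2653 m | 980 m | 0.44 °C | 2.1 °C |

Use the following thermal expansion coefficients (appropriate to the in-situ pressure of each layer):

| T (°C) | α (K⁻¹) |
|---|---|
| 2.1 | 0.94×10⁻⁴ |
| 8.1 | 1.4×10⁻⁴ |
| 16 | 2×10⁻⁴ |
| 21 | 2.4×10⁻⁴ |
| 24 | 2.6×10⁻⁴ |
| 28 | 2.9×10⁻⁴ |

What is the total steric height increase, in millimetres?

Layer 1 at 24 °C → α = 2.6×10⁻⁴ K⁻¹
Layer 2 at 16 °C → α = 2×10⁻⁴ K⁻¹
Layer 3 at 8.1 °C → α = 1.4×10⁻⁴ K⁻¹
Layer 4 at 2.1 °C → α = 0.94×10⁻⁴ K⁻¹
0–93 m: 1.8 × 93 × 2.6×10⁻⁴ = 0.043524 m
720 × 0.71 × 2×10⁻⁴ = 0.10224 m
813–1673 m: 860 × 1.4×10⁻⁴ × 0.54 = 0.065016 m
Layer 4: 0.44 × 0.94×10⁻⁴ × 980 = 0.0405328 m
Δh = 0.043524 + 0.10224 + 0.065016 + 0.0405328 = 0.2513128 m ≈ 250 mm

Δh = 250 mm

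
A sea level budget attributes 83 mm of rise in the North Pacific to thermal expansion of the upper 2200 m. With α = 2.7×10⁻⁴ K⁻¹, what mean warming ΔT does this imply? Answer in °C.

0.140 °C

ΔT = Δh/(αH) = 0.083 / (2.7×10⁻⁴ × 2200) ≈ 0.1397 °C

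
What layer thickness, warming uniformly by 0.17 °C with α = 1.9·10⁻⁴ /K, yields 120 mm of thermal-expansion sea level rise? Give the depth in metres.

about 3720 m

H = Δh/(αΔT) = 0.12 / (1.9×10⁻⁴ × 0.17) ≈ 3715 m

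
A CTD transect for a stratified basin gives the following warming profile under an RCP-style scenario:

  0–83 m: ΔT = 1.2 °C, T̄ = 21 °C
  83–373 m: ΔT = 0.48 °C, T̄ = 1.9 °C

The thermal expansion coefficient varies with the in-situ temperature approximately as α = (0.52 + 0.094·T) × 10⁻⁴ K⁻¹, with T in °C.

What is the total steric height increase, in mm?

Layer 1: α = (0.52 + 0.094×21)×10⁻⁴ = 2.494×10⁻⁴ K⁻¹
Layer 2: α = (0.52 + 0.094×1.9)×10⁻⁴ = 0.6986×10⁻⁴ K⁻¹
Layer 1: 2.494×10⁻⁴ × 83 × 1.2 = 0.02484024 m
290 × 0.48 × 0.6986×10⁻⁴ = 0.009724512 m
Δh = 0.02484024 + 0.009724512 = 0.034564752 m ≈ 34.6 mm

Δh = 34.6 mm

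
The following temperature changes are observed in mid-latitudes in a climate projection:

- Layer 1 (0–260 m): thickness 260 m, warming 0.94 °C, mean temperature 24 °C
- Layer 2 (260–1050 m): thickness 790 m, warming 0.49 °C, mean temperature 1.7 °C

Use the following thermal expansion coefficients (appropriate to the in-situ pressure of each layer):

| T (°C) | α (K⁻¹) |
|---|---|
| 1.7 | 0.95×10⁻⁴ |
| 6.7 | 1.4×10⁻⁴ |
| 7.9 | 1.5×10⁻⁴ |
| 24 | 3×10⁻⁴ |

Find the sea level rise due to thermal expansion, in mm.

Layer 1 at 24 °C → α = 3×10⁻⁴ K⁻¹
Layer 2 at 1.7 °C → α = 0.95×10⁻⁴ K⁻¹
0.94 × 3×10⁻⁴ × 260 = 0.07332 m
Layer 2: 0.49 × 0.95×10⁻⁴ × 790 = 0.0367745 m
Δh = 0.07332 + 0.0367745 = 0.1100945 m

Δh ≈ 110 mm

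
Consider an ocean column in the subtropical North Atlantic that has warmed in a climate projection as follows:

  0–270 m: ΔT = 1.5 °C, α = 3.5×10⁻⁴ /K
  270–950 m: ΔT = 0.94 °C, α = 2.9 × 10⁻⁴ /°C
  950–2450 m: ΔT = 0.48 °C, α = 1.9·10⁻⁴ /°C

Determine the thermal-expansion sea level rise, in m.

3.5×10⁻⁴ × 1.5 × 270 = 0.14175 m
0.94 × 680 × 2.9×10⁻⁴ = 0.185368 m
1500 × 1.9×10⁻⁴ × 0.48 = 0.13680 m
Δh = 0.14175 + 0.185368 + 0.13680 = 0.463918 m

about 0.46 m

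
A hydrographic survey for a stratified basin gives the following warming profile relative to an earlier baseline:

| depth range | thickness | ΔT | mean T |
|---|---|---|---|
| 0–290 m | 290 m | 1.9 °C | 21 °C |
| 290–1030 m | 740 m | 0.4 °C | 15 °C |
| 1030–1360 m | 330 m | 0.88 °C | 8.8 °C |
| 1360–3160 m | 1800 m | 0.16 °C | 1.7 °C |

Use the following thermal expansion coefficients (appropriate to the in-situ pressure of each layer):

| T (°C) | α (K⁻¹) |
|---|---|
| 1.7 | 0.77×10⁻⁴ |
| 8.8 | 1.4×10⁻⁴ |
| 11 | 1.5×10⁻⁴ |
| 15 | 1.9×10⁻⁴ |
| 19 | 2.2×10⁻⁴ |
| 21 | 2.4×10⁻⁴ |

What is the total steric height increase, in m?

Layer 1 at 21 °C → α = 2.4×10⁻⁴ K⁻¹
Layer 2 at 15 °C → α = 1.9×10⁻⁴ K⁻¹
Layer 3 at 8.8 °C → α = 1.4×10⁻⁴ K⁻¹
Layer 4 at 1.7 °C → α = 0.77×10⁻⁴ K⁻¹
Layer 1: 290 × 1.9 × 2.4×10⁻⁴ = 0.13224 m
Layer 2: 740 × 1.9×10⁻⁴ × 0.4 = 0.05624 m
Layer 3: 1.4×10⁻⁴ × 0.88 × 330 = 0.040656 m
1800 × 0.16 × 0.77×10⁻⁴ = 0.022176 m
Δh = 0.13224 + 0.05624 + 0.040656 + 0.022176 = 0.251312 m ≈ 0.251 m

Δh = 0.251 m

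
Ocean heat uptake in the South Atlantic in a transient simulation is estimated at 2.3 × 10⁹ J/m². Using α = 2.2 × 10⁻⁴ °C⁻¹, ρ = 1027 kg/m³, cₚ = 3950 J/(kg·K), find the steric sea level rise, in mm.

Δh = αQ/(ρcₚ) = 2.2×10⁻⁴ × 2.3×10⁹ / (1027 × 3950) ≈ 0.12473 m

about 120 mm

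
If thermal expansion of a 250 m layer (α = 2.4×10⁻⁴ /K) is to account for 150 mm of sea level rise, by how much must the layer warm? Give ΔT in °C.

ΔT = Δh/(αH) = 0.15 / (2.4×10⁻⁴ × 250) = 2.500 °C

2.50 °C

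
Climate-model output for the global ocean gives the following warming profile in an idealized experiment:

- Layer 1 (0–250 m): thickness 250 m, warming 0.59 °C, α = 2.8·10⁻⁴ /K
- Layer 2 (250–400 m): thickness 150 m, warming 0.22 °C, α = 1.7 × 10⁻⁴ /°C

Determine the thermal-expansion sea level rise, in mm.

46.9 mm of thermosteric rise

250 × 2.8×10⁻⁴ × 0.59 = 0.04130 m
250–400 m: 1.7×10⁻⁴ × 150 × 0.22 = 0.00561 m
Δh = 0.04130 + 0.00561 = 0.04691 m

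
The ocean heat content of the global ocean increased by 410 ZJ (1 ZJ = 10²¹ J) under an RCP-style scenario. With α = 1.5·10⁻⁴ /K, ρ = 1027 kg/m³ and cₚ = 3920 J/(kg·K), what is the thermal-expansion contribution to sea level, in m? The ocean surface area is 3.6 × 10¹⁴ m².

Per unit area: Q = 410×10²¹ / (3.6×10¹⁴) ≈ 1.139×10⁹ J/m²
Δh = αQ/(ρcₚ) = 1.5×10⁻⁴ × 1.139×10⁹ / (1027 × 3920) ≈ 0.042438 m

0.0424 m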